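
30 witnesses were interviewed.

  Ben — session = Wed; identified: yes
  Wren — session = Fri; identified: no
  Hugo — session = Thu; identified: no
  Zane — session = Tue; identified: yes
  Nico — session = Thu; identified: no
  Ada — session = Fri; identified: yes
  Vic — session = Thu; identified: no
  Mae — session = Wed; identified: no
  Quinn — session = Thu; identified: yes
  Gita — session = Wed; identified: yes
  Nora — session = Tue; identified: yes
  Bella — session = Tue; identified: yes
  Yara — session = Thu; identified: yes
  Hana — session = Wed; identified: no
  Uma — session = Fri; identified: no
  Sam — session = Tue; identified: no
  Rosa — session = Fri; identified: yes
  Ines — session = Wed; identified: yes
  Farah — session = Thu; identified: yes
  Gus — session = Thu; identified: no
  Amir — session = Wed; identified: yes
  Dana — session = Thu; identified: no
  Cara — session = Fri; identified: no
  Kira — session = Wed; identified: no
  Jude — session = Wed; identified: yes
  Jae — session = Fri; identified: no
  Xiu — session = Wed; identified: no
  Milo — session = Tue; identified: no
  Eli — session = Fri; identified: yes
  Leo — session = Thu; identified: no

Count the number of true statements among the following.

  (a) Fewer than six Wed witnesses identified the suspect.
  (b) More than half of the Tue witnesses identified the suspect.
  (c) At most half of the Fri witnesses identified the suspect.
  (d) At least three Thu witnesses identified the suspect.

4

(a) Wed: |A| = 9, |A ∩ B| = 5; needs |A ∩ B| < 6 — true.
(b) Tue: |A| = 5, |A ∩ B| = 3; needs |A ∩ B| > |A ∖ B| — true.
(c) Fri: |A| = 7, |A ∩ B| = 3; needs |A ∩ B| ≤ |A ∖ B| — true.
(d) Thu: |A| = 9, |A ∩ B| = 3; needs |A ∩ B| ≥ 3 — true.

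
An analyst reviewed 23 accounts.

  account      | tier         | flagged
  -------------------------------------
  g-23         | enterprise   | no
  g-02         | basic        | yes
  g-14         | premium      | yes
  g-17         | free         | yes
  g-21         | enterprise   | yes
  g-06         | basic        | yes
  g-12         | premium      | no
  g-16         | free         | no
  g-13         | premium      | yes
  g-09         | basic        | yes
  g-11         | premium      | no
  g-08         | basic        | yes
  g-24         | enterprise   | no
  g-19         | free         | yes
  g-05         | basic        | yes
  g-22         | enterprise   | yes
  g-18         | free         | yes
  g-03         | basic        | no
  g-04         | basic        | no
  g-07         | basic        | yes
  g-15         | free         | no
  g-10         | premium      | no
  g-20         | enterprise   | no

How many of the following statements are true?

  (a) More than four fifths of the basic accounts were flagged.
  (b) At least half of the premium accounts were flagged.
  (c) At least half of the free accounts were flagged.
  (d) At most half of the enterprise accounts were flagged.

(a) basic: |A| = 8, |A ∩ B| = 6; needs |A ∩ B| / |A| > 4/5 — false.
(b) premium: |A| = 5, |A ∩ B| = 2; needs |A ∩ B| ≥ |A ∖ B| — false.
(c) free: |A| = 5, |A ∩ B| = 3; needs |A ∩ B| ≥ |A ∖ B| — true.
(d) enterprise: |A| = 5, |A ∩ B| = 2; needs |A ∩ B| ≤ |A ∖ B| — true.

2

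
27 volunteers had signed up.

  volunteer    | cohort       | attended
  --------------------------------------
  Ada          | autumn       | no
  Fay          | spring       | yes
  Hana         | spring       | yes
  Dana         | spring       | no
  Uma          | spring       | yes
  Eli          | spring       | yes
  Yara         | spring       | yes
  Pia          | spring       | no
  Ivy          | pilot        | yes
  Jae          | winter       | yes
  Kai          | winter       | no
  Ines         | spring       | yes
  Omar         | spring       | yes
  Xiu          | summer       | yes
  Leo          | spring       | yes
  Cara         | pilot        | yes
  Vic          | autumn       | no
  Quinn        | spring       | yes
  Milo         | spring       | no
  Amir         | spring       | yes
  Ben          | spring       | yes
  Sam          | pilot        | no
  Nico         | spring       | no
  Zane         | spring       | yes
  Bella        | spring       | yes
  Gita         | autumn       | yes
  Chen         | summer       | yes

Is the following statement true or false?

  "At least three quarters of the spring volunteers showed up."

'At least three quarters of the spring volunteers showed up' holds iff |A ∩ B| / |A| ≥ 3/4.
|A| = 17, |A ∩ B| = 13, |A ∖ B| = 4.
|A ∩ B|/|A| = 13/17, so the statement is true.

True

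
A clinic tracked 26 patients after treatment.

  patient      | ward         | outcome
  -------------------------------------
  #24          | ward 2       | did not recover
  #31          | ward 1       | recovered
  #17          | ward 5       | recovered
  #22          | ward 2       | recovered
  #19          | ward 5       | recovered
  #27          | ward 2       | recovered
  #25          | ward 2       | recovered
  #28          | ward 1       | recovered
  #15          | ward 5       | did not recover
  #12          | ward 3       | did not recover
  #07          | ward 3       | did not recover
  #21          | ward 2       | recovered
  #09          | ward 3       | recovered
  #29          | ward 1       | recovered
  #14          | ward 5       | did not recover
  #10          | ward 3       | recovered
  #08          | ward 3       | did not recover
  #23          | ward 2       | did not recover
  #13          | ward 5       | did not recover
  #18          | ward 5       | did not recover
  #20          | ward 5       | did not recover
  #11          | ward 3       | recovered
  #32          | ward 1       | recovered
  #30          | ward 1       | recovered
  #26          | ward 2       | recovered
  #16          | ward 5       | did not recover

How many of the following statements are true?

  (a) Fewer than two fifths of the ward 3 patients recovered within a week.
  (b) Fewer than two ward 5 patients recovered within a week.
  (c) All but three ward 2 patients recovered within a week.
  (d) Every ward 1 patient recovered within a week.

(a) ward 3: |A| = 6, |A ∩ B| = 3; needs |A ∩ B| / |A| < 2/5 — false.
(b) ward 5: |A| = 8, |A ∩ B| = 2; needs |A ∩ B| < 2 — false.
(c) ward 2: |A| = 7, |A ∩ B| = 5; needs |A ∖ B| = 3 — false.
(d) ward 1: |A| = 5, |A ∩ B| = 5; needs A ⊆ B, i.e. every element of A is in B (|A ∖ B| = 0) — true.

1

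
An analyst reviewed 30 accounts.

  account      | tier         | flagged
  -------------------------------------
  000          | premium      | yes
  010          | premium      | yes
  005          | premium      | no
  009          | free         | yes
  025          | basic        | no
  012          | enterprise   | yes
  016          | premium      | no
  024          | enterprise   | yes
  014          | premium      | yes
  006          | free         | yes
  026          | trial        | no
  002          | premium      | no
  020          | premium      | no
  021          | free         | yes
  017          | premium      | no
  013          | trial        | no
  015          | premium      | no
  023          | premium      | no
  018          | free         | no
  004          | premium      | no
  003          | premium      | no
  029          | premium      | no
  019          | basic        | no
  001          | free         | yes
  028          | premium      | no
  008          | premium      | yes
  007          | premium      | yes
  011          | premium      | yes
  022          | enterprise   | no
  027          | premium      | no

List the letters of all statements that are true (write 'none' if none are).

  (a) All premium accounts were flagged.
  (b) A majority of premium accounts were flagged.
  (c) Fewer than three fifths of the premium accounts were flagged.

|A| = 18, |A ∩ B| = 6, |A ∖ B| = 12.
(a) A ⊆ B, i.e. every element of A is in B (|A ∖ B| = 0): fails.
(b) |A ∩ B| > |A ∖ B|: fails.
(c) |A ∩ B| / |A| < 3/5: holds.

(c)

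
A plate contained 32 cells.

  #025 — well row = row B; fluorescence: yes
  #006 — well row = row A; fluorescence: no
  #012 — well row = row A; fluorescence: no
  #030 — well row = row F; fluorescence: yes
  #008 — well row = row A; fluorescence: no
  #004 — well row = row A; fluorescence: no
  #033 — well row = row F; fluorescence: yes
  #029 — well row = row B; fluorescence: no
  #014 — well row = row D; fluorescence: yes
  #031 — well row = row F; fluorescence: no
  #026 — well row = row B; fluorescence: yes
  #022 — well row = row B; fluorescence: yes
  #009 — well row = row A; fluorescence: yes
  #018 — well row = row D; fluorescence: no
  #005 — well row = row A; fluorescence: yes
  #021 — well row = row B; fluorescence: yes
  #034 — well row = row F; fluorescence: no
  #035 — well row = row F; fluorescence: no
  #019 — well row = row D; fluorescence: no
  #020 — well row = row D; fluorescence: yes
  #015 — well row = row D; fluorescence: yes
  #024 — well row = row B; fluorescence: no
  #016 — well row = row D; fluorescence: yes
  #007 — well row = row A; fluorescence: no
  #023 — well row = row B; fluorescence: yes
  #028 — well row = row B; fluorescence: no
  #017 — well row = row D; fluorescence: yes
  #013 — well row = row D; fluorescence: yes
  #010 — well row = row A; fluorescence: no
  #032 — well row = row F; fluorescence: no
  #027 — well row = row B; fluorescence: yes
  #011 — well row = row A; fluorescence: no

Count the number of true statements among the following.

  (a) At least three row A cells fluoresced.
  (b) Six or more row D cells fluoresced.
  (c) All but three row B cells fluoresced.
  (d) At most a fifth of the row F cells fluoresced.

2

(a) row A: |A| = 9, |A ∩ B| = 2; needs |A ∩ B| ≥ 3 — false.
(b) row D: |A| = 8, |A ∩ B| = 6; needs |A ∩ B| ≥ 6 — true.
(c) row B: |A| = 9, |A ∩ B| = 6; needs |A ∖ B| = 3 — true.
(d) row F: |A| = 6, |A ∩ B| = 2; needs |A ∩ B| / |A| ≤ 1/5 — false.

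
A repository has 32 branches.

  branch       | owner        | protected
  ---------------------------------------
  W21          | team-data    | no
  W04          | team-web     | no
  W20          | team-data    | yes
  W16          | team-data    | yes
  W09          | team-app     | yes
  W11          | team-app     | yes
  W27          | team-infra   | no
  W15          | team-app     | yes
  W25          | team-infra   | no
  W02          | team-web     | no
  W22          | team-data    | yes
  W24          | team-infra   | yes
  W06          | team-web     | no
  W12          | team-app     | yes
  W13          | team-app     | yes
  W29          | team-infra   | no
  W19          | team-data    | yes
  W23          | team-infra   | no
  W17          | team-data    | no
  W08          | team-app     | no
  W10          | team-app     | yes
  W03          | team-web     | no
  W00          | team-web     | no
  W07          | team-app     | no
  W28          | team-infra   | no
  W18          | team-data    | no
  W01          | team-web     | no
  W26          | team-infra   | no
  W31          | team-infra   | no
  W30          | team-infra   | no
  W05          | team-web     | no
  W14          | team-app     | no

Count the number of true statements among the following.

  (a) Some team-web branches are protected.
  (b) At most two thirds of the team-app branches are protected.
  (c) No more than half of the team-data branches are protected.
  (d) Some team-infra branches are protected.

2

(a) team-web: |A| = 7, |A ∩ B| = 0; needs A ∩ B ≠ ∅ (|A ∩ B| ≥ 1) — false.
(b) team-app: |A| = 9, |A ∩ B| = 6; needs |A ∩ B| / |A| ≤ 2/3 — true.
(c) team-data: |A| = 7, |A ∩ B| = 4; needs |A ∩ B| ≤ |A ∖ B| — false.
(d) team-infra: |A| = 9, |A ∩ B| = 1; needs A ∩ B ≠ ∅ (|A ∩ B| ≥ 1) — true.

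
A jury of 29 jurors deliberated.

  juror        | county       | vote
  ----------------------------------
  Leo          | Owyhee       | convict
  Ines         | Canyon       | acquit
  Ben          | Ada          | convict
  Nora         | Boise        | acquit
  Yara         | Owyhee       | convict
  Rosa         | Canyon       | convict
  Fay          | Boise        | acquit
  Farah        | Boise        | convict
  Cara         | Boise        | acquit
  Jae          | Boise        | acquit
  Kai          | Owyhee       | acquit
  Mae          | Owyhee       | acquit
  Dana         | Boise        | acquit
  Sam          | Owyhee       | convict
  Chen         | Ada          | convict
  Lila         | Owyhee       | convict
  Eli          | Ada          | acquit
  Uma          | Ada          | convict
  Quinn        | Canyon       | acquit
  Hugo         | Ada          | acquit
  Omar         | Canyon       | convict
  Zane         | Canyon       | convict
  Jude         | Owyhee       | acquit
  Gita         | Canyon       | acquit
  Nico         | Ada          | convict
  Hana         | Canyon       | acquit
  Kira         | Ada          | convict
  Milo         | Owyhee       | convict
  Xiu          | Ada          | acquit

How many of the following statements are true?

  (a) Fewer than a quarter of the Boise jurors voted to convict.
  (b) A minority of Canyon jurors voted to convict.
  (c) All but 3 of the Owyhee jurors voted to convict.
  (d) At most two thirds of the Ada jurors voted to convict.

4

(a) Boise: |A| = 6, |A ∩ B| = 1; needs |A ∩ B| / |A| < 1/4 — true.
(b) Canyon: |A| = 7, |A ∩ B| = 3; needs |A ∩ B| < |A ∖ B| — true.
(c) Owyhee: |A| = 8, |A ∩ B| = 5; needs |A ∖ B| = 3 — true.
(d) Ada: |A| = 8, |A ∩ B| = 5; needs |A ∩ B| / |A| ≤ 2/3 — true.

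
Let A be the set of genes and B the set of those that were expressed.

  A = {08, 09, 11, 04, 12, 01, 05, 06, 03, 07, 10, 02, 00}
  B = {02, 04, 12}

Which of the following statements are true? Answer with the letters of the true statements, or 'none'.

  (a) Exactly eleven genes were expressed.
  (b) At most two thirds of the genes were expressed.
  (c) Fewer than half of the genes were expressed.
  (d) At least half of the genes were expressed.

(b), (c)

|A| = 13, |A ∩ B| = 3, |A ∖ B| = 10.
(a) |A ∩ B| = 11: fails.
(b) |A ∩ B| / |A| ≤ 2/3: holds.
(c) |A ∩ B| < |A ∖ B|: holds.
(d) |A ∩ B| ≥ |A ∖ B|: fails.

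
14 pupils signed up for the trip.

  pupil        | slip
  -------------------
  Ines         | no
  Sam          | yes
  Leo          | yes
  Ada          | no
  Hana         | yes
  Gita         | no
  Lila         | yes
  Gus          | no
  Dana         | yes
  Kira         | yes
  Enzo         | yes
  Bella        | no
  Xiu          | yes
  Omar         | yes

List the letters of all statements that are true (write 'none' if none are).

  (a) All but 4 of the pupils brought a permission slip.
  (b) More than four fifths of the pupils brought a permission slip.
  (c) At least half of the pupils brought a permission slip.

|A| = 14, |A ∩ B| = 9, |A ∖ B| = 5.
(a) |A ∖ B| = 4: fails.
(b) |A ∩ B| / |A| > 4/5: fails.
(c) |A ∩ B| ≥ |A ∖ B|: holds.

(c)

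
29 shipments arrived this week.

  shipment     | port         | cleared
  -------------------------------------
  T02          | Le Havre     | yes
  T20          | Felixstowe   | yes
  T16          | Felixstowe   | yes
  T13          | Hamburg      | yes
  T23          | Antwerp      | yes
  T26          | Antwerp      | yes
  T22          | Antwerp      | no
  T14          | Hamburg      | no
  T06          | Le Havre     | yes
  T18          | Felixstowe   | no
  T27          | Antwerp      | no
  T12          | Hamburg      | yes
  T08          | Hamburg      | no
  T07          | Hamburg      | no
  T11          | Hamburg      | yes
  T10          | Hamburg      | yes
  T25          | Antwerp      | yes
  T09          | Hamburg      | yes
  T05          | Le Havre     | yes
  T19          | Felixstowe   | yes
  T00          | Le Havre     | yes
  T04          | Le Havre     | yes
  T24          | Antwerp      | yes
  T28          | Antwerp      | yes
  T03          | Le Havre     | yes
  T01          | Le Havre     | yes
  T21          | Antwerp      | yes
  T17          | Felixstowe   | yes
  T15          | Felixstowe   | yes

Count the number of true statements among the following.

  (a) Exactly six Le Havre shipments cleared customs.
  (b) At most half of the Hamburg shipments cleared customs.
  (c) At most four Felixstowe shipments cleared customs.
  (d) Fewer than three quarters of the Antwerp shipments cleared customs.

0

(a) Le Havre: |A| = 7, |A ∩ B| = 7; needs |A ∩ B| = 6 — false.
(b) Hamburg: |A| = 8, |A ∩ B| = 5; needs |A ∩ B| ≤ |A ∖ B| — false.
(c) Felixstowe: |A| = 6, |A ∩ B| = 5; needs |A ∩ B| ≤ 4 — false.
(d) Antwerp: |A| = 8, |A ∩ B| = 6; needs |A ∩ B| / |A| < 3/4 — false.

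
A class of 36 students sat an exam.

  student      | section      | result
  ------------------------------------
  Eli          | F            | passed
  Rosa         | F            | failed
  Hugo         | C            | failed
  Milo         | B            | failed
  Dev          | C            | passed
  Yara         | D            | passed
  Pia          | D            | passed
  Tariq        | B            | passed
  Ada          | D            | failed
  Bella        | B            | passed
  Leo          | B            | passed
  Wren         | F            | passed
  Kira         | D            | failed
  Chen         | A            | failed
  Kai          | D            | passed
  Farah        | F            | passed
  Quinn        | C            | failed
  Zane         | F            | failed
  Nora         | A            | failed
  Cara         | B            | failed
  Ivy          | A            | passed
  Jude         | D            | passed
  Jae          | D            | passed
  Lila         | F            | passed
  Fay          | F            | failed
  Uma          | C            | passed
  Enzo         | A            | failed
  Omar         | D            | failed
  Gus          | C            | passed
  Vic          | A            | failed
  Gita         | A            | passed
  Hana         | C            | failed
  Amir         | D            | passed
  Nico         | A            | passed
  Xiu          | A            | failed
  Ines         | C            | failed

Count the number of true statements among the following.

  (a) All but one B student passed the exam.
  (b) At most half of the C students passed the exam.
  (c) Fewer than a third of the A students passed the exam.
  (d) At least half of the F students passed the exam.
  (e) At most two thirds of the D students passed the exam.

(a) B: |A| = 5, |A ∩ B| = 3; needs |A ∖ B| = 1 — false.
(b) C: |A| = 7, |A ∩ B| = 3; needs |A ∩ B| ≤ |A ∖ B| — true.
(c) A: |A| = 8, |A ∩ B| = 3; needs |A ∩ B| / |A| < 1/3 — false.
(d) F: |A| = 7, |A ∩ B| = 4; needs |A ∩ B| ≥ |A ∖ B| — true.
(e) D: |A| = 9, |A ∩ B| = 6; needs |A ∩ B| / |A| ≤ 2/3 — true.

3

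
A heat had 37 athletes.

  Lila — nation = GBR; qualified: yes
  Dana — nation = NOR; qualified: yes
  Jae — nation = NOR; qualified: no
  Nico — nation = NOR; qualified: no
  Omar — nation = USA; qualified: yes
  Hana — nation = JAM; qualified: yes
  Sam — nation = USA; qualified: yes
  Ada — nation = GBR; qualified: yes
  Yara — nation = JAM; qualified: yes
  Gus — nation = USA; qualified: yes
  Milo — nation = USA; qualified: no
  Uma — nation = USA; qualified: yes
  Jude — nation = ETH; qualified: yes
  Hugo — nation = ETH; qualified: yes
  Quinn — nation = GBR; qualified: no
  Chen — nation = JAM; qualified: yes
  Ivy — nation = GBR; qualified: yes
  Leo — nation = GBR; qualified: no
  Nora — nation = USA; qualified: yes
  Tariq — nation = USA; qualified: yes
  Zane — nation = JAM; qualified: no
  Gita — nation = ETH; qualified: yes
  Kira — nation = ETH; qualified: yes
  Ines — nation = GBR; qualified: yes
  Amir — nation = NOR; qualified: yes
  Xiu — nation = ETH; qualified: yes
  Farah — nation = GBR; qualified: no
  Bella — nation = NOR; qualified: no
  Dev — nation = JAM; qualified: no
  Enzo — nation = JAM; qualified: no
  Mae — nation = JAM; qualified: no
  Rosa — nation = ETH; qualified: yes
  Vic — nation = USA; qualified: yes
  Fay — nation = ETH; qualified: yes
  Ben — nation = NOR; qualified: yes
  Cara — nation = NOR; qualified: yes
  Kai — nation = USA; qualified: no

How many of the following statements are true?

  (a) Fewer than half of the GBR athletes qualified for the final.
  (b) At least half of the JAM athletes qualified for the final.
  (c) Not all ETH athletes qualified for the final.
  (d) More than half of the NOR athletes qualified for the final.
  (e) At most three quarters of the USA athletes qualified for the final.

1

(a) GBR: |A| = 7, |A ∩ B| = 4; needs |A ∩ B| < |A ∖ B| — false.
(b) JAM: |A| = 7, |A ∩ B| = 3; needs |A ∩ B| ≥ |A ∖ B| — false.
(c) ETH: |A| = 7, |A ∩ B| = 7; needs A ⊄ B (|A ∖ B| ≥ 1) — false.
(d) NOR: |A| = 7, |A ∩ B| = 4; needs |A ∩ B| > |A ∖ B| — true.
(e) USA: |A| = 9, |A ∩ B| = 7; needs |A ∩ B| / |A| ≤ 3/4 — false.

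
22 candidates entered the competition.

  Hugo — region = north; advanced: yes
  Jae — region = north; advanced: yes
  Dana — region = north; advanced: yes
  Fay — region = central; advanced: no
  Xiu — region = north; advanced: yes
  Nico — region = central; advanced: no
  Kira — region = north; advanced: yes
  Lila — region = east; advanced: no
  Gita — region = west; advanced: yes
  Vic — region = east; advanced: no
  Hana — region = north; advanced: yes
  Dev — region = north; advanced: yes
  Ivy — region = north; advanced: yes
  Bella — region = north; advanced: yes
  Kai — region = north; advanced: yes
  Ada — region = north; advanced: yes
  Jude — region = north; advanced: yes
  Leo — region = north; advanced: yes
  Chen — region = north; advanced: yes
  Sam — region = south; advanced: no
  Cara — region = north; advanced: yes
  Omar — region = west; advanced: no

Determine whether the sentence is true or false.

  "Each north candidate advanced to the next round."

'Each north candidate advanced to the next round' holds iff A ⊆ B, i.e. every element of A is in B (|A ∖ B| = 0).
|A| = 15, |A ∩ B| = 15, |A ∖ B| = 0.
So the statement is true.

True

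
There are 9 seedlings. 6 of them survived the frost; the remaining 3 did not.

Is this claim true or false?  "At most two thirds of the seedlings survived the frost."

'At most two thirds of the seedlings survived the frost' holds iff |A ∩ B| / |A| ≤ 2/3.
|A| = 9, |A ∩ B| = 6, |A ∖ B| = 3.
|A ∩ B|/|A| = 6/9, so the statement is true.

True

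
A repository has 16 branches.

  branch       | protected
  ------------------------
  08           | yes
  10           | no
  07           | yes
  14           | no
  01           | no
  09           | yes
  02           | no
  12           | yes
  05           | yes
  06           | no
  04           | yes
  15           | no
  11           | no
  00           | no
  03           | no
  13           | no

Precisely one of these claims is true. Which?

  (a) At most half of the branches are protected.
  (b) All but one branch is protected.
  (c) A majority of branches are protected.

(a)

|A| = 16, |A ∩ B| = 6, |A ∖ B| = 10.
(a) requires |A ∩ B| ≤ |A ∖ B|: true.
(b) requires |A ∖ B| = 1: false.
(c) requires |A ∩ B| > |A ∖ B|: false.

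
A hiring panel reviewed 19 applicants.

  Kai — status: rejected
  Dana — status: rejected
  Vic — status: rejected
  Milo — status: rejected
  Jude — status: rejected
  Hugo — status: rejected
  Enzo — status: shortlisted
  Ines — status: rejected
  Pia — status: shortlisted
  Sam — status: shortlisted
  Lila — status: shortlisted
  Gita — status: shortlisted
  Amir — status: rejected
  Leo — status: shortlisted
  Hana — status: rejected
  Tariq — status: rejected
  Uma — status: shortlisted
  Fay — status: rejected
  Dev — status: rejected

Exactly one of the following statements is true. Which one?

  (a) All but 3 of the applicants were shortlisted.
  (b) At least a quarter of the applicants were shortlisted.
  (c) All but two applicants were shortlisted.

|A| = 19, |A ∩ B| = 7, |A ∖ B| = 12.
(a) requires |A ∖ B| = 3: false.
(b) requires |A ∩ B| / |A| ≥ 1/4: true.
(c) requires |A ∖ B| = 2: false.

(b)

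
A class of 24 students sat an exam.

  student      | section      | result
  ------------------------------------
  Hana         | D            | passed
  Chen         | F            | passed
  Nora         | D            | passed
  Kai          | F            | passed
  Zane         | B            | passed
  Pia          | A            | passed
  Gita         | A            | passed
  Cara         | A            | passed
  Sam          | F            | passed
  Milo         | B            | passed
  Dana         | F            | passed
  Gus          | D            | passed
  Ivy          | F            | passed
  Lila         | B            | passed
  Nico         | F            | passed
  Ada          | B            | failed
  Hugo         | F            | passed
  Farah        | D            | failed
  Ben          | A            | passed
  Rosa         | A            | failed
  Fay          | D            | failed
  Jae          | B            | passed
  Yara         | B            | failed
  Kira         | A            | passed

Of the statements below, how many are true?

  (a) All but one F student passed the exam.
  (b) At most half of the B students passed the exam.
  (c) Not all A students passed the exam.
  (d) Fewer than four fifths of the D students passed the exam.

2

(a) F: |A| = 7, |A ∩ B| = 7; needs |A ∖ B| = 1 — false.
(b) B: |A| = 6, |A ∩ B| = 4; needs |A ∩ B| ≤ |A ∖ B| — false.
(c) A: |A| = 6, |A ∩ B| = 5; needs A ⊄ B (|A ∖ B| ≥ 1) — true.
(d) D: |A| = 5, |A ∩ B| = 3; needs |A ∩ B| / |A| < 4/5 — true.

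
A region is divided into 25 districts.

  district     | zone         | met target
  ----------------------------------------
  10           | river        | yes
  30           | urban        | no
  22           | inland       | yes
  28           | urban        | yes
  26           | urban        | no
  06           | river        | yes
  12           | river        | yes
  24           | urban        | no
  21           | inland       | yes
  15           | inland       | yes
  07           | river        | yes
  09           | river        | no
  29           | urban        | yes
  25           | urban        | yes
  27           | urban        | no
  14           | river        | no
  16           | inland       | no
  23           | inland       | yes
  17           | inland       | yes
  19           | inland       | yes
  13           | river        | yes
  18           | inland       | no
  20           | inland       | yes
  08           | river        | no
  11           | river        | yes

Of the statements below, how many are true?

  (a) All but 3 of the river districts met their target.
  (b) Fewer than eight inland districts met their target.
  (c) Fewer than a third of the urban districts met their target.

2

(a) river: |A| = 9, |A ∩ B| = 6; needs |A ∖ B| = 3 — true.
(b) inland: |A| = 9, |A ∩ B| = 7; needs |A ∩ B| < 8 — true.
(c) urban: |A| = 7, |A ∩ B| = 3; needs |A ∩ B| / |A| < 1/3 — false.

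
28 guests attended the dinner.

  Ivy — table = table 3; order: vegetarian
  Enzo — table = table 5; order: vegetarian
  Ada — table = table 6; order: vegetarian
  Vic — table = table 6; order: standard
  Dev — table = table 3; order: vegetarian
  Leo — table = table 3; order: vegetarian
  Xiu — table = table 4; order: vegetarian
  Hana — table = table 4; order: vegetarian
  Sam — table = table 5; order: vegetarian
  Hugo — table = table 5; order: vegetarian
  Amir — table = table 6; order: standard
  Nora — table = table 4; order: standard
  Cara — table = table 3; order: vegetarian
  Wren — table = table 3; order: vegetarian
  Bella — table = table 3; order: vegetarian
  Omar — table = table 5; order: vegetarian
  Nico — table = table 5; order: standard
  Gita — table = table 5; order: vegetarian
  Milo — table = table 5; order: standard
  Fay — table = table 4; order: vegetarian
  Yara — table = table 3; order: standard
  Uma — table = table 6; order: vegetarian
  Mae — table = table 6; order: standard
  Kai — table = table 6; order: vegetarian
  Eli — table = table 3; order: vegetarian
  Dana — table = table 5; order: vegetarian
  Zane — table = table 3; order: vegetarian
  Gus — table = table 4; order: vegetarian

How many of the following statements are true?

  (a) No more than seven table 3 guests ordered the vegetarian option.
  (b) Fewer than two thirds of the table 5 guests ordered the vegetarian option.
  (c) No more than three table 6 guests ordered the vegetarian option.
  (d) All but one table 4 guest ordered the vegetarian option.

(a) table 3: |A| = 9, |A ∩ B| = 8; needs |A ∩ B| ≤ 7 — false.
(b) table 5: |A| = 8, |A ∩ B| = 6; needs |A ∩ B| / |A| < 2/3 — false.
(c) table 6: |A| = 6, |A ∩ B| = 3; needs |A ∩ B| ≤ 3 — true.
(d) table 4: |A| = 5, |A ∩ B| = 4; needs |A ∖ B| = 1 — true.

2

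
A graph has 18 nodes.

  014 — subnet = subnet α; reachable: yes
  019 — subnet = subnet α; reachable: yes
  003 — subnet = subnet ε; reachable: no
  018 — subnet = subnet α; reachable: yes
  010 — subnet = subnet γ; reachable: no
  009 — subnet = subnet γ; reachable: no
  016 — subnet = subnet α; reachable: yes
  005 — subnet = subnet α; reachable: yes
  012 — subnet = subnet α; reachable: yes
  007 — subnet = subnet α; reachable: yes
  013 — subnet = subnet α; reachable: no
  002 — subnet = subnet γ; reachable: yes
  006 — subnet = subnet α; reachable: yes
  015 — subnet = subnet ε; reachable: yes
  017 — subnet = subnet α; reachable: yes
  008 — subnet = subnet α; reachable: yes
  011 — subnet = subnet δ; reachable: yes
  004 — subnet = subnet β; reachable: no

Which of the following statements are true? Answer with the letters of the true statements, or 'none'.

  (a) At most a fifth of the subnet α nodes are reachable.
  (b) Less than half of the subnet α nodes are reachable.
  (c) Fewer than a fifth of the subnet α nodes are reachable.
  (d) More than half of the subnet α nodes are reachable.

|A| = 11, |A ∩ B| = 10, |A ∖ B| = 1.
(a) |A ∩ B| / |A| ≤ 1/5: fails.
(b) |A ∩ B| < |A ∖ B|: fails.
(c) |A ∩ B| / |A| < 1/5: fails.
(d) |A ∩ B| > |A ∖ B|: holds.

(d)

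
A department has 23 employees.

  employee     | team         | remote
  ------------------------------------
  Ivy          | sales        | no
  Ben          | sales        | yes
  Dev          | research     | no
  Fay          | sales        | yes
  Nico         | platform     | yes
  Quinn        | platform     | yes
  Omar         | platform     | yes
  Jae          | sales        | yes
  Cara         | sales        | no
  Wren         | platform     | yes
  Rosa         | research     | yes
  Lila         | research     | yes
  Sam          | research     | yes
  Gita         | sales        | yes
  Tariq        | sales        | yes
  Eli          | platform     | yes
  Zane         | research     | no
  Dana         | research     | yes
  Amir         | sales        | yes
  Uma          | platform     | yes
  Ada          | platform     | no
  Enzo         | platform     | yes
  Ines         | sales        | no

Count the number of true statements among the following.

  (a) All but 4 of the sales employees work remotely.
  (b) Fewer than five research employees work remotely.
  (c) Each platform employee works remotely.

1

(a) sales: |A| = 9, |A ∩ B| = 6; needs |A ∖ B| = 4 — false.
(b) research: |A| = 6, |A ∩ B| = 4; needs |A ∩ B| < 5 — true.
(c) platform: |A| = 8, |A ∩ B| = 7; needs A ⊆ B, i.e. every element of A is in B (|A ∖ B| = 0) — false.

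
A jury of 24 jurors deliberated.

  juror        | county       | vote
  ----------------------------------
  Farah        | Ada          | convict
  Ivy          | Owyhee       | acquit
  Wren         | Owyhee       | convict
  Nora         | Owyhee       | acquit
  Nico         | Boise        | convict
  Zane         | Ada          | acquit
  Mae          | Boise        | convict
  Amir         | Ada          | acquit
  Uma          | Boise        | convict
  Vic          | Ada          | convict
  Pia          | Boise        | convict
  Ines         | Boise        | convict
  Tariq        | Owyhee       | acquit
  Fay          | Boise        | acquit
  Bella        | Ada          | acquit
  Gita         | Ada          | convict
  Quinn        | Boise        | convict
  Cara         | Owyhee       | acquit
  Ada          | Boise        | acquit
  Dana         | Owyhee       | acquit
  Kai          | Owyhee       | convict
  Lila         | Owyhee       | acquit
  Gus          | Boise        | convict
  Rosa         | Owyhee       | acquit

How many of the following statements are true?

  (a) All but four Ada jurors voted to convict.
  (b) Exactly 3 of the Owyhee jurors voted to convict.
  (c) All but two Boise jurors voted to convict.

1

(a) Ada: |A| = 6, |A ∩ B| = 3; needs |A ∖ B| = 4 — false.
(b) Owyhee: |A| = 9, |A ∩ B| = 2; needs |A ∩ B| = 3 — false.
(c) Boise: |A| = 9, |A ∩ B| = 7; needs |A ∖ B| = 2 — true.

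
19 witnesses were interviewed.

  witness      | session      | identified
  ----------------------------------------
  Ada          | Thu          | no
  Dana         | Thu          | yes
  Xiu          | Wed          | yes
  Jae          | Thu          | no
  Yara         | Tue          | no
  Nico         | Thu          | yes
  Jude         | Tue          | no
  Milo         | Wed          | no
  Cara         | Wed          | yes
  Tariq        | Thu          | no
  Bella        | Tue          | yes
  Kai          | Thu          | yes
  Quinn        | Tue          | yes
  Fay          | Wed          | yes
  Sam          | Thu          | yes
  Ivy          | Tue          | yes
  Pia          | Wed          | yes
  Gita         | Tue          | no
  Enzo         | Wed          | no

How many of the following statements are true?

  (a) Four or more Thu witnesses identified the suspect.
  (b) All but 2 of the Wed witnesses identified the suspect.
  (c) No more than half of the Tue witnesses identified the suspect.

(a) Thu: |A| = 7, |A ∩ B| = 4; needs |A ∩ B| ≥ 4 — true.
(b) Wed: |A| = 6, |A ∩ B| = 4; needs |A ∖ B| = 2 — true.
(c) Tue: |A| = 6, |A ∩ B| = 3; needs |A ∩ B| ≤ |A ∖ B| — true.

3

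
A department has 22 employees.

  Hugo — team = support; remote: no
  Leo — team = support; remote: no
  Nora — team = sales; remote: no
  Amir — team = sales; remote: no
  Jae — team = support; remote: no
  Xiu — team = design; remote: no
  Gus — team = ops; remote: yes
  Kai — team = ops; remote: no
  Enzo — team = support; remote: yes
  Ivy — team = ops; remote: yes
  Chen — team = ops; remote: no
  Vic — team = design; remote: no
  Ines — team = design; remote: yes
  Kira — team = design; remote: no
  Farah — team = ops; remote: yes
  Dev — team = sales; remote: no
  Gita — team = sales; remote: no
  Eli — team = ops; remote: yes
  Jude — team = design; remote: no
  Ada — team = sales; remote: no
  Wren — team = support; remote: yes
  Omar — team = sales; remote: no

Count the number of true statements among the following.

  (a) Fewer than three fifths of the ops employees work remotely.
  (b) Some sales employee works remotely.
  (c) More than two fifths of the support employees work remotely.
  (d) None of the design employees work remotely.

(a) ops: |A| = 6, |A ∩ B| = 4; needs |A ∩ B| / |A| < 3/5 — false.
(b) sales: |A| = 6, |A ∩ B| = 0; needs A ∩ B ≠ ∅ (|A ∩ B| ≥ 1) — false.
(c) support: |A| = 5, |A ∩ B| = 2; needs |A ∩ B| / |A| > 2/5 — false.
(d) design: |A| = 5, |A ∩ B| = 1; needs A ∩ B = ∅ (|A ∩ B| = 0) — false.

0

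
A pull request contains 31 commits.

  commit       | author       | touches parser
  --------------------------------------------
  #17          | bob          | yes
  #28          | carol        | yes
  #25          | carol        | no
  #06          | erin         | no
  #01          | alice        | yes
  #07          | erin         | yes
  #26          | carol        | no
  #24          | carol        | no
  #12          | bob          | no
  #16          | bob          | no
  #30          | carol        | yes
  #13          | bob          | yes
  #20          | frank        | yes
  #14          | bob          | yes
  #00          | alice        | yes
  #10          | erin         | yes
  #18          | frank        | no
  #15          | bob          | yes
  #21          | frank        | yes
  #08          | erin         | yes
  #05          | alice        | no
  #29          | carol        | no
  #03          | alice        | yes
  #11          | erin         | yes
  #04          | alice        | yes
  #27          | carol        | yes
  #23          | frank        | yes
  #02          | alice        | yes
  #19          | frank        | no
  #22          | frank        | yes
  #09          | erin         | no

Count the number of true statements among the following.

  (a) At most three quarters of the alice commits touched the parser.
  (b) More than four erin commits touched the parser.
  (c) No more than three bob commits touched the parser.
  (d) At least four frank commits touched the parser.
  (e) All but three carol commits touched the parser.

1

(a) alice: |A| = 6, |A ∩ B| = 5; needs |A ∩ B| / |A| ≤ 3/4 — false.
(b) erin: |A| = 6, |A ∩ B| = 4; needs |A ∩ B| > 4 — false.
(c) bob: |A| = 6, |A ∩ B| = 4; needs |A ∩ B| ≤ 3 — false.
(d) frank: |A| = 6, |A ∩ B| = 4; needs |A ∩ B| ≥ 4 — true.
(e) carol: |A| = 7, |A ∩ B| = 3; needs |A ∖ B| = 3 — false.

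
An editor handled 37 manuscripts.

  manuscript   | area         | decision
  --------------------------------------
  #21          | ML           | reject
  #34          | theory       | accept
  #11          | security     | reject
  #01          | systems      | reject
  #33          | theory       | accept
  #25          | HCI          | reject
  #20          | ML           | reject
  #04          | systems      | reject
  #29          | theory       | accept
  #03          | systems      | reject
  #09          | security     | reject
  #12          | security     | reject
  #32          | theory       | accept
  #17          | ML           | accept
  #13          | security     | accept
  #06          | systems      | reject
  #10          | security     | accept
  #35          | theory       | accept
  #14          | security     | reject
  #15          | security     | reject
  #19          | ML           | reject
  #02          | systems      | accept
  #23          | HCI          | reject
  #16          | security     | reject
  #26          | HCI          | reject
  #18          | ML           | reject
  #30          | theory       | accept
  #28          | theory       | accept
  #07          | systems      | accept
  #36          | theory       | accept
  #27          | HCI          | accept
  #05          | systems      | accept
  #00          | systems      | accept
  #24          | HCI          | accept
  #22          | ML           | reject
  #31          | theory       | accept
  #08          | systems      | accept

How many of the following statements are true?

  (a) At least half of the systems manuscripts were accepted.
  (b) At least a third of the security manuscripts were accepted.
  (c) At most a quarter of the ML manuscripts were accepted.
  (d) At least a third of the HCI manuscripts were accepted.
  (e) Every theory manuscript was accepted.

4

(a) systems: |A| = 9, |A ∩ B| = 5; needs |A ∩ B| ≥ |A ∖ B| — true.
(b) security: |A| = 8, |A ∩ B| = 2; needs |A ∩ B| / |A| ≥ 1/3 — false.
(c) ML: |A| = 6, |A ∩ B| = 1; needs |A ∩ B| / |A| ≤ 1/4 — true.
(d) HCI: |A| = 5, |A ∩ B| = 2; needs |A ∩ B| / |A| ≥ 1/3 — true.
(e) theory: |A| = 9, |A ∩ B| = 9; needs A ⊆ B, i.e. every element of A is in B (|A ∖ B| = 0) — true.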